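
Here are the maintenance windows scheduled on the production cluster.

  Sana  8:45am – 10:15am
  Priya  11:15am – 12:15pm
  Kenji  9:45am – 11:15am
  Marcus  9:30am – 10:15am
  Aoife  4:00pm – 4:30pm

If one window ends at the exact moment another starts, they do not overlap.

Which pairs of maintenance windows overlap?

Two intervals overlap when each starts before the other ends.
Sorted by start: Sana, Marcus, Kenji, Priya, Aoife.
Marcus starts before Sana ends → Sana and Marcus overlap.
Kenji starts before Sana ends → Sana and Kenji overlap.
Priya starts after Sana ends; Sana is clear from here.
Kenji starts before Marcus ends → Marcus and Kenji overlap.
Priya starts after Marcus ends; Marcus is clear from here.
Priya starts exactly when Kenji ends (back-to-back, no overlap); Kenji is clear from here.
Aoife starts after Priya ends.

Kenji & Marcus, Kenji & Sana, Marcus & Sana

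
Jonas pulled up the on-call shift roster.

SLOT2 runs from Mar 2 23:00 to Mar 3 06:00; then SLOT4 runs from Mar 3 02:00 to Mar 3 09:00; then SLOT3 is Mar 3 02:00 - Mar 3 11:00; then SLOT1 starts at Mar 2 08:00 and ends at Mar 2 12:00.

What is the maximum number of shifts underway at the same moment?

3

Sort all start/end points and keep a running count:
Mar 2 08:00 start SLOT1 → 1
Mar 2 12:00 end SLOT1 → 0
Mar 2 23:00 start SLOT2 → 1
Mar 3 02:00 start SLOT3 → 2
Mar 3 02:00 start SLOT4 → 3
Mar 3 06:00 end SLOT2 → 2
Mar 3 09:00 end SLOT4 → 1
Mar 3 11:00 end SLOT3 → 0
Peak is 3, at Mar 3 02:00 (SLOT2, SLOT3, SLOT4).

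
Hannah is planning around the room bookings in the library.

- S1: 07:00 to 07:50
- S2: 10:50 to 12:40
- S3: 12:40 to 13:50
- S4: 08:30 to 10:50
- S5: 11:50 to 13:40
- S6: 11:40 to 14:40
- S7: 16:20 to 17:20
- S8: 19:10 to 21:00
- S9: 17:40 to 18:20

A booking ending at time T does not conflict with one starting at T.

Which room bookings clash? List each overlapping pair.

S2 & S5, S2 & S6, S3 & S5, S3 & S6, S5 & S6

Two intervals overlap when each starts before the other ends.
Sorted by start: S1, S4, S2, S6, S5, S3, S7, S9, S8.
S4 starts after S1 ends; S1 is clear from here.
S2 starts exactly when S4 ends (back-to-back, no overlap); S4 is clear from here.
S6 starts before S2 ends → S2 and S6 overlap.
S5 starts before S2 ends → S2 and S5 overlap.
S3 starts exactly when S2 ends (back-to-back, no overlap); S2 is clear from here.
S5 starts before S6 ends → S6 and S5 overlap.
S3 starts before S6 ends → S6 and S3 overlap.
S7 starts after S6 ends; S6 is clear from here.
S3 starts before S5 ends → S5 and S3 overlap.
S7 starts after S5 ends; S5 is clear from here.
S7 starts after S3 ends; S3 is clear from here.
S9 starts after S7 ends; S7 is clear from here.
S8 starts after S9 ends.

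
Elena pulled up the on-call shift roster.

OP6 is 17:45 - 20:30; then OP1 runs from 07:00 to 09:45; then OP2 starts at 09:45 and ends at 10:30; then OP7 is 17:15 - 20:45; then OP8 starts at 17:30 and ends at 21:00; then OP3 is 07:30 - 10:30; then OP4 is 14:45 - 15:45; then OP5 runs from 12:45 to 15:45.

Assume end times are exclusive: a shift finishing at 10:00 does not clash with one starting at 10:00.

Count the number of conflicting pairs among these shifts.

Check each pair: they overlap iff neither finishes before the other starts.
Sorted by start: OP1, OP3, OP2, OP5, OP4, OP7, OP8, OP6.
OP3 starts before OP1 ends → OP1 and OP3 overlap.
OP2 starts exactly when OP1 ends (back-to-back, no overlap), so nothing later overlaps OP1 either.
OP2 starts before OP3 ends → OP3 and OP2 overlap.
OP5 starts after OP3 ends, so nothing later overlaps OP3 either.
OP5 starts after OP2 ends, so nothing later overlaps OP2 either.
OP4 starts before OP5 ends → OP5 and OP4 overlap.
OP7 starts after OP5 ends, so nothing later overlaps OP5 either.
OP7 starts after OP4 ends, so nothing later overlaps OP4 either.
OP8 starts before OP7 ends → OP7 and OP8 overlap.
OP6 starts before OP7 ends → OP7 and OP6 overlap.
OP6 starts before OP8 ends → OP8 and OP6 overlap.
Overlapping pairs: OP1 & OP3, OP2 & OP3, OP4 & OP5, OP6 & OP7, OP6 & OP8, OP7 & OP8 — 6 in total.

6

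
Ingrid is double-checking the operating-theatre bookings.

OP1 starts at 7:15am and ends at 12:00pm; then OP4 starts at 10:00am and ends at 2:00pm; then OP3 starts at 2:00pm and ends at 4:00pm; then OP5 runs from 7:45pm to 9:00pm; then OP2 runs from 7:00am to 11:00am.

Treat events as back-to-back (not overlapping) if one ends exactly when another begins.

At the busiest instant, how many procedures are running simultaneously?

3

Sweep the timeline, counting +1 at each start and −1 at each end (ends before starts at a tie):
7:00am start OP2 → 1
7:15am start OP1 → 2
10:00am start OP4 → 3
11:00am end OP2 → 2
12:00pm end OP1 → 1
2:00pm end OP4 → 0
2:00pm start OP3 → 1
4:00pm end OP3 → 0
7:45pm start OP5 → 1
9:00pm end OP5 → 0
Peak is 3, at 10:00am (OP1, OP2, OP4).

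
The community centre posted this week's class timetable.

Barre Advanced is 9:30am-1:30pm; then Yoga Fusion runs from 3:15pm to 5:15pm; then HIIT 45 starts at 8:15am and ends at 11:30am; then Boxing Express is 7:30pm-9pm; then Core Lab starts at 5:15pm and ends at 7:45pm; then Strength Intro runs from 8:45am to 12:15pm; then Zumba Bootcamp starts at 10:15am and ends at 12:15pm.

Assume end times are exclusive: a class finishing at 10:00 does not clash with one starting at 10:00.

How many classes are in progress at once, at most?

4

Walk through starts and ends in time order (an end at T is processed before a start at T):
8:15am start HIIT 45 → 1
8:45am start Strength Intro → 2
9:30am start Barre Advanced → 3
10:15am start Zumba Bootcamp → 4
11:30am end HIIT 45 → 3
12:15pm end Strength Intro → 2
12:15pm end Zumba Bootcamp → 1
1:30pm end Barre Advanced → 0
3:15pm start Yoga Fusion → 1
5:15pm end Yoga Fusion → 0
5:15pm start Core Lab → 1
7:30pm start Boxing Express → 2
7:45pm end Core Lab → 1
9pm end Boxing Express → 0
Peak is 4, at 10:15am (Barre Advanced, HIIT 45, Strength Intro, Zumba Bootcamp).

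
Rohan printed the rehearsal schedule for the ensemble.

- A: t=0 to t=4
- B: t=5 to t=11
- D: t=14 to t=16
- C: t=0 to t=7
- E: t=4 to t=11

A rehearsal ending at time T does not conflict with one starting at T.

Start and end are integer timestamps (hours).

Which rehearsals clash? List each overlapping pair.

Sorted by start: A, C, E, B, D.
C starts before A ends → A and C overlap.
E starts exactly when A ends (back-to-back, no overlap), so nothing later overlaps A either.
E starts before C ends → C and E overlap.
B starts before C ends → C and B overlap.
D starts after C ends.
B starts before E ends → E and B overlap.
D starts after E ends.
D starts after B ends.

A & C, B & C, B & E, C & E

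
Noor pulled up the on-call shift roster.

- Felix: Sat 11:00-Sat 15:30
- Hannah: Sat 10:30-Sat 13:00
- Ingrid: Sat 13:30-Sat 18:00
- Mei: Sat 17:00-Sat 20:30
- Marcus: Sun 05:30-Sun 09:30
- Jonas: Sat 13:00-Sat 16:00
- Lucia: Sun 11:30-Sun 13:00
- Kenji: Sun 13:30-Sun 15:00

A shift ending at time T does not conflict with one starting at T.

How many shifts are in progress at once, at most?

Sweep the timeline, counting +1 at each start and −1 at each end (ends before starts at a tie):
Sat 10:30 start Hannah → 1
Sat 11:00 start Felix → 2
Sat 13:00 end Hannah → 1
Sat 13:00 start Jonas → 2
Sat 13:30 start Ingrid → 3
Sat 15:30 end Felix → 2
Sat 16:00 end Jonas → 1
Sat 17:00 start Mei → 2
Sat 18:00 end Ingrid → 1
Sat 20:30 end Mei → 0
Sun 05:30 start Marcus → 1
Sun 09:30 end Marcus → 0
Sun 11:30 start Lucia → 1
Sun 13:00 end Lucia → 0
Sun 13:30 start Kenji → 1
Sun 15:00 end Kenji → 0
Peak is 3, at Sat 13:30 (Felix, Ingrid, Jonas).

3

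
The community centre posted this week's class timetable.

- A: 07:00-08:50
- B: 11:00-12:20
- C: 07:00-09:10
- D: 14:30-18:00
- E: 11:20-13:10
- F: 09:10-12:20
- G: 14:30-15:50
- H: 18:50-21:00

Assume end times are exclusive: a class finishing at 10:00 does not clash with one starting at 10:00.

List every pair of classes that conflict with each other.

A & C, B & E, B & F, D & G, E & F

Two intervals overlap when each starts before the other ends.
Sorted by start: A, C, F, B, E, D, G, H.
C starts before A ends → A and C overlap.
F starts after A ends — done with A.
F starts exactly when C ends (back-to-back, no overlap) — done with C.
B starts before F ends → F and B overlap.
E starts before F ends → F and E overlap.
D starts after F ends — done with F.
E starts before B ends → B and E overlap.
D starts after B ends — done with B.
D starts after E ends — done with E.
G starts before D ends → D and G overlap.
H starts after D ends.
H starts after G ends.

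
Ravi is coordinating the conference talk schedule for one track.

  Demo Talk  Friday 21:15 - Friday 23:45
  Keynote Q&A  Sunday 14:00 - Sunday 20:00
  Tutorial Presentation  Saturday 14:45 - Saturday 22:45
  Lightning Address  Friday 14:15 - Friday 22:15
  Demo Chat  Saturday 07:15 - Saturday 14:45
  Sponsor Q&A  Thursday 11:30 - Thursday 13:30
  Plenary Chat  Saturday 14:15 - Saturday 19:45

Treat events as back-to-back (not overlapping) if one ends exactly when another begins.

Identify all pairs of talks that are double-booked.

Two intervals overlap when each starts before the other ends.
Sorted by start: Sponsor Q&A, Lightning Address, Demo Talk, Demo Chat, Plenary Chat, Tutorial Presentation, Keynote Q&A.
Lightning Address starts after Sponsor Q&A ends; Sponsor Q&A is clear from here.
Demo Talk starts before Lightning Address ends → Lightning Address and Demo Talk overlap.
Demo Chat starts after Lightning Address ends; Lightning Address is clear from here.
Demo Chat starts after Demo Talk ends; Demo Talk is clear from here.
Plenary Chat starts before Demo Chat ends → Demo Chat and Plenary Chat overlap.
Tutorial Presentation starts exactly when Demo Chat ends (back-to-back, no overlap); Demo Chat is clear from here.
Tutorial Presentation starts before Plenary Chat ends → Plenary Chat and Tutorial Presentation overlap.
Keynote Q&A starts after Plenary Chat ends.
Keynote Q&A starts after Tutorial Presentation ends.

Demo Chat & Plenary Chat, Demo Talk & Lightning Address, Plenary Chat & Tutorial Presentation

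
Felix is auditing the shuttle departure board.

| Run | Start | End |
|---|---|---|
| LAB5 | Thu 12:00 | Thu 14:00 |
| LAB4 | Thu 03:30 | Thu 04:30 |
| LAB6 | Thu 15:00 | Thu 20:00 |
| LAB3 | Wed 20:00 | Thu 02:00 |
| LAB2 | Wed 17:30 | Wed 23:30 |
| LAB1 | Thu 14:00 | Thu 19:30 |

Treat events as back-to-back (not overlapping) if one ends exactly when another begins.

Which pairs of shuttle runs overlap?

LAB1 & LAB6, LAB2 & LAB3

Sorted by start: LAB2, LAB3, LAB4, LAB5, LAB1, LAB6.
LAB3 starts before LAB2 ends → LAB2 and LAB3 overlap.
LAB4 starts after LAB2 ends, so nothing later overlaps LAB2 either.
LAB4 starts after LAB3 ends, so nothing later overlaps LAB3 either.
LAB5 starts after LAB4 ends, so nothing later overlaps LAB4 either.
LAB1 starts exactly when LAB5 ends (back-to-back, no overlap), so nothing later overlaps LAB5 either.
LAB6 starts before LAB1 ends → LAB1 and LAB6 overlap.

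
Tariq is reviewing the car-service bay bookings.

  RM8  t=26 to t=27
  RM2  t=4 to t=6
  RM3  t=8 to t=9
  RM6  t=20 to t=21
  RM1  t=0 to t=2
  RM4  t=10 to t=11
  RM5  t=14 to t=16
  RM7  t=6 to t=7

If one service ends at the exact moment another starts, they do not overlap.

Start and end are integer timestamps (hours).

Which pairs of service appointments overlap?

Sorted by start: RM1, RM2, RM7, RM3, RM4, RM5, RM6, RM8.
RM2 starts after RM1 ends; RM1 is clear from here.
RM7 starts exactly when RM2 ends (back-to-back, no overlap); RM2 is clear from here.
RM3 starts after RM7 ends; RM7 is clear from here.
RM4 starts after RM3 ends; RM3 is clear from here.
RM5 starts after RM4 ends; RM4 is clear from here.
RM6 starts after RM5 ends; RM5 is clear from here.
RM8 starts after RM6 ends.

no overlapping pairs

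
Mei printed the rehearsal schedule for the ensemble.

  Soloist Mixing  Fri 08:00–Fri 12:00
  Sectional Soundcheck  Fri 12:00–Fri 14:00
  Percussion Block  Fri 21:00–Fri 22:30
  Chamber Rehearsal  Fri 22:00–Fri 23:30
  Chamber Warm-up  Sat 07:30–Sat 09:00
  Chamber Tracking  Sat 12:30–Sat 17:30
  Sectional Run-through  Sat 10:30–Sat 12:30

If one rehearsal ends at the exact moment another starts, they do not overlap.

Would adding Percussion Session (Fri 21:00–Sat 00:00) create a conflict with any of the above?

Soloist Mixing: ends Fri 12:00 at or before Percussion Session starts Fri 21:00 → clear.
Sectional Soundcheck: ends Fri 14:00 at or before Percussion Session starts Fri 21:00 → clear.
Percussion Block: starts Fri 21:00 before Percussion Session ends Sat 00:00, and ends Fri 22:30 after Percussion Session starts Fri 21:00 → overlap.
Chamber Rehearsal: starts Fri 22:00 before Percussion Session ends Sat 00:00, and ends Fri 23:30 after Percussion Session starts Fri 21:00 → overlap.
Chamber Warm-up: starts Sat 07:30 at or after Percussion Session ends Sat 00:00 → clear.
Sectional Run-through: starts Sat 10:30 at or after Percussion Session ends Sat 00:00 → clear.
Chamber Tracking: starts Sat 12:30 at or after Percussion Session ends Sat 00:00 → clear.
Percussion Session overlaps Percussion Block, Chamber Rehearsal.

Yes — it overlaps Chamber Rehearsal, Percussion Block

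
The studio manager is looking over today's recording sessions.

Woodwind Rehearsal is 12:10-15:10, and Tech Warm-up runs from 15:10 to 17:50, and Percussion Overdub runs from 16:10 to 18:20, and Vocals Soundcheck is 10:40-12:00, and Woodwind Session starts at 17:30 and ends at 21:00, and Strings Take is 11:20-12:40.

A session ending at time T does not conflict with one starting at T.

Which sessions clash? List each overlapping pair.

Percussion Overdub & Tech Warm-up, Percussion Overdub & Woodwind Session, Strings Take & Vocals Soundcheck, Strings Take & Woodwind Rehearsal, Tech Warm-up & Woodwind Session

Sorted by start: Vocals Soundcheck, Strings Take, Woodwind Rehearsal, Tech Warm-up, Percussion Overdub, Woodwind Session.
Strings Take starts before Vocals Soundcheck ends → Vocals Soundcheck and Strings Take overlap.
Woodwind Rehearsal starts after Vocals Soundcheck ends, so nothing later overlaps Vocals Soundcheck either.
Woodwind Rehearsal starts before Strings Take ends → Strings Take and Woodwind Rehearsal overlap.
Tech Warm-up starts after Strings Take ends, so nothing later overlaps Strings Take either.
Tech Warm-up starts exactly when Woodwind Rehearsal ends (back-to-back, no overlap), so nothing later overlaps Woodwind Rehearsal either.
Percussion Overdub starts before Tech Warm-up ends → Tech Warm-up and Percussion Overdub overlap.
Woodwind Session starts before Tech Warm-up ends → Tech Warm-up and Woodwind Session overlap.
Woodwind Session starts before Percussion Overdub ends → Percussion Overdub and Woodwind Session overlap.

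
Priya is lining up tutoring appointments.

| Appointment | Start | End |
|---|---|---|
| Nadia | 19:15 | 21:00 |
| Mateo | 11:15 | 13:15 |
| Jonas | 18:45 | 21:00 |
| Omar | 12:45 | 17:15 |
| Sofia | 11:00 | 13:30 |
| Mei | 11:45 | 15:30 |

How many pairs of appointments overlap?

7

Sorted by start: Sofia, Mateo, Mei, Omar, Jonas, Nadia.
Mateo starts before Sofia ends → Sofia and Mateo overlap.
Mei starts before Sofia ends → Sofia and Mei overlap.
Omar starts before Sofia ends → Sofia and Omar overlap.
Jonas starts after Sofia ends — done with Sofia.
Mei starts before Mateo ends → Mateo and Mei overlap.
Omar starts before Mateo ends → Mateo and Omar overlap.
Jonas starts after Mateo ends — done with Mateo.
Omar starts before Mei ends → Mei and Omar overlap.
Jonas starts after Mei ends — done with Mei.
Jonas starts after Omar ends — done with Omar.
Nadia starts before Jonas ends → Jonas and Nadia overlap.
Overlapping pairs: Jonas & Nadia, Mateo & Mei, Mateo & Omar, Mateo & Sofia, Mei & Omar, Mei & Sofia, Omar & Sofia — 7 in total.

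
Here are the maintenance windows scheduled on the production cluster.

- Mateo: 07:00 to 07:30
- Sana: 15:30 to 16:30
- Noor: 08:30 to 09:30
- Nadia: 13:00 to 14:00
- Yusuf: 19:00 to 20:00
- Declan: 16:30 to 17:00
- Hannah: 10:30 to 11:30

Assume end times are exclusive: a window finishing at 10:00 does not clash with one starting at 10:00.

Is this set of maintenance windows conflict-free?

Check each pair: they overlap iff neither finishes before the other starts.
Sorted by start: Mateo, Noor, Hannah, Nadia, Sana, Declan, Yusuf.
Noor starts after Mateo ends, so nothing later overlaps Mateo either.
Hannah starts after Noor ends, so nothing later overlaps Noor either.
Nadia starts after Hannah ends, so nothing later overlaps Hannah either.
Sana starts after Nadia ends, so nothing later overlaps Nadia either.
Declan starts exactly when Sana ends (back-to-back, no overlap), so nothing later overlaps Sana either.
Yusuf starts after Declan ends.
Every pair is clear; the schedule has no overlaps.

Yes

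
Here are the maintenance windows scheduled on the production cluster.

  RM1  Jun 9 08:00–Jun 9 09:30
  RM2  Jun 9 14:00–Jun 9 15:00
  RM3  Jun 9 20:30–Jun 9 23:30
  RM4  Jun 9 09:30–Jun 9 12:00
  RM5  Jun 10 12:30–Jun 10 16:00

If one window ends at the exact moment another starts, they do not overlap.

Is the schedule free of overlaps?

Yes

Sorted by start: RM1, RM4, RM2, RM3, RM5.
RM4 starts exactly when RM1 ends (back-to-back, no overlap) — done with RM1.
RM2 starts after RM4 ends — done with RM4.
RM3 starts after RM2 ends — done with RM2.
RM5 starts after RM3 ends.
Every pair is clear; the schedule has no overlaps.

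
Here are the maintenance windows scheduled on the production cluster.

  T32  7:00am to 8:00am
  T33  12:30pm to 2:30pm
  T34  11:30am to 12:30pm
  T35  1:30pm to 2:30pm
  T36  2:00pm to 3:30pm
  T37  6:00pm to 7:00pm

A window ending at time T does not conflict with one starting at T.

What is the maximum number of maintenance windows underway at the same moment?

3

Sweep the timeline, counting +1 at each start and −1 at each end (ends before starts at a tie):
7:00am start T32 → 1
8:00am end T32 → 0
11:30am start T34 → 1
12:30pm end T34 → 0
12:30pm start T33 → 1
1:30pm start T35 → 2
2:00pm start T36 → 3
2:30pm end T33 → 2
2:30pm end T35 → 1
3:30pm end T36 → 0
6:00pm start T37 → 1
7:00pm end T37 → 0
Peak is 3, at 2:00pm (T33, T35, T36).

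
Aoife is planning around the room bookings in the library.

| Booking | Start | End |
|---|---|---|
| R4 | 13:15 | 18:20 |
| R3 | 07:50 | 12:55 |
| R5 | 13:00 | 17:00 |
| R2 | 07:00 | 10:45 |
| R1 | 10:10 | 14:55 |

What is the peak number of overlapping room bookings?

Sweep the timeline, counting +1 at each start and −1 at each end (ends before starts at a tie):
07:00 start R2 → 1
07:50 start R3 → 2
10:10 start R1 → 3
10:45 end R2 → 2
12:55 end R3 → 1
13:00 start R5 → 2
13:15 start R4 → 3
14:55 end R1 → 2
17:00 end R5 → 1
18:20 end R4 → 0
Peak is 3, at 10:10 (R1, R2, R3).

3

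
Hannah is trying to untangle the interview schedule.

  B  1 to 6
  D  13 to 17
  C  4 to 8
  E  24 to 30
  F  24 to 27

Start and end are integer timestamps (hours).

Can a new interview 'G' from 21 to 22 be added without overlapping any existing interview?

Yes — the slot is free

B: ends 6 at or before G starts 21 → clear.
C: ends 8 at or before G starts 21 → clear.
D: ends 17 at or before G starts 21 → clear.
E: starts 24 at or after G ends 22 → clear.
F: starts 24 at or after G ends 22 → clear.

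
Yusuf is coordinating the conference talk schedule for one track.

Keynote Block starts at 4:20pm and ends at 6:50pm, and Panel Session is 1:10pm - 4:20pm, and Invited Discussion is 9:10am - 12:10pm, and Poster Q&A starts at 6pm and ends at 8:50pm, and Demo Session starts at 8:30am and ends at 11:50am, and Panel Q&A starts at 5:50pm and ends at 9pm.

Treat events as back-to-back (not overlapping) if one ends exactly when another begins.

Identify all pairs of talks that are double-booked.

Demo Session & Invited Discussion, Keynote Block & Panel Q&A, Keynote Block & Poster Q&A, Panel Q&A & Poster Q&A

Sorted by start: Demo Session, Invited Discussion, Panel Session, Keynote Block, Panel Q&A, Poster Q&A.
Invited Discussion starts before Demo Session ends → Demo Session and Invited Discussion overlap.
Panel Session starts after Demo Session ends — done with Demo Session.
Panel Session starts after Invited Discussion ends — done with Invited Discussion.
Keynote Block starts exactly when Panel Session ends (back-to-back, no overlap) — done with Panel Session.
Panel Q&A starts before Keynote Block ends → Keynote Block and Panel Q&A overlap.
Poster Q&A starts before Keynote Block ends → Keynote Block and Poster Q&A overlap.
Poster Q&A starts before Panel Q&A ends → Panel Q&A and Poster Q&A overlap.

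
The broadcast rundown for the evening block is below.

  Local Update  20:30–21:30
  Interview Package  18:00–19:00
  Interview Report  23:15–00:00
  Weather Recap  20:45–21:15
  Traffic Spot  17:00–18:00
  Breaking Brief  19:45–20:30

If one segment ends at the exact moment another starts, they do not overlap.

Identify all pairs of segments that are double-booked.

Local Update & Weather Recap

Sorted by start: Traffic Spot, Interview Package, Breaking Brief, Local Update, Weather Recap, Interview Report.
Interview Package starts exactly when Traffic Spot ends (back-to-back, no overlap); Traffic Spot is clear from here.
Breaking Brief starts after Interview Package ends; Interview Package is clear from here.
Local Update starts exactly when Breaking Brief ends (back-to-back, no overlap); Breaking Brief is clear from here.
Weather Recap starts before Local Update ends → Local Update and Weather Recap overlap.
Interview Report starts after Local Update ends.
Interview Report starts after Weather Recap ends.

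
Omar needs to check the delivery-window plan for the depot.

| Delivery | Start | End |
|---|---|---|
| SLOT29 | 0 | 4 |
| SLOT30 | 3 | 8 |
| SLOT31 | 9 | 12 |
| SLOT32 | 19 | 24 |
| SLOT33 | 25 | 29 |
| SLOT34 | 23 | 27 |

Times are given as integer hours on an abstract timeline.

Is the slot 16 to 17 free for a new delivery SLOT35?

Yes — the slot is free

SLOT29: ends 4 at or before SLOT35 starts 16 → clear.
SLOT30: ends 8 at or before SLOT35 starts 16 → clear.
SLOT31: ends 12 at or before SLOT35 starts 16 → clear.
SLOT32: starts 19 at or after SLOT35 ends 17 → clear.
SLOT34: starts 23 at or after SLOT35 ends 17 → clear.
SLOT33: starts 25 at or after SLOT35 ends 17 → clear.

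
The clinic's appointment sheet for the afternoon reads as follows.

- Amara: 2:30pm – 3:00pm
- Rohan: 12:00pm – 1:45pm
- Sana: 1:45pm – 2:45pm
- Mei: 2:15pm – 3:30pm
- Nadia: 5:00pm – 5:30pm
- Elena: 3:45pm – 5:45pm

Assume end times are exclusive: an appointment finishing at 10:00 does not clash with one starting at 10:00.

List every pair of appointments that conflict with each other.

Amara & Mei, Amara & Sana, Elena & Nadia, Mei & Sana

Check each pair: they overlap iff neither finishes before the other starts.
Sorted by start: Rohan, Sana, Mei, Amara, Elena, Nadia.
Sana starts exactly when Rohan ends (back-to-back, no overlap) — done with Rohan.
Mei starts before Sana ends → Sana and Mei overlap.
Amara starts before Sana ends → Sana and Amara overlap.
Elena starts after Sana ends — done with Sana.
Amara starts before Mei ends → Mei and Amara overlap.
Elena starts after Mei ends — done with Mei.
Elena starts after Amara ends — done with Amara.
Nadia starts before Elena ends → Elena and Nadia overlap.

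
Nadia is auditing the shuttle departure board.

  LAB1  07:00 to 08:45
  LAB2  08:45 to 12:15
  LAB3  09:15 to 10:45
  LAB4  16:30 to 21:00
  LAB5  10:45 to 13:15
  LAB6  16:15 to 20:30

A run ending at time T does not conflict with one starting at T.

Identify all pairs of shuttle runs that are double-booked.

Sorted by start: LAB1, LAB2, LAB3, LAB5, LAB6, LAB4.
LAB2 starts exactly when LAB1 ends (back-to-back, no overlap) — done with LAB1.
LAB3 starts before LAB2 ends → LAB2 and LAB3 overlap.
LAB5 starts before LAB2 ends → LAB2 and LAB5 overlap.
LAB6 starts after LAB2 ends — done with LAB2.
LAB5 starts exactly when LAB3 ends (back-to-back, no overlap) — done with LAB3.
LAB6 starts after LAB5 ends — done with LAB5.
LAB4 starts before LAB6 ends → LAB6 and LAB4 overlap.

LAB2 & LAB3, LAB2 & LAB5, LAB4 & LAB6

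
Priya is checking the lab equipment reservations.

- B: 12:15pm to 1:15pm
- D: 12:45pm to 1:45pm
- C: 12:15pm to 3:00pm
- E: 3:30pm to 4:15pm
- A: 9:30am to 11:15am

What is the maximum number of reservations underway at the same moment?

3

Walk through starts and ends in time order (an end at T is processed before a start at T):
9:30am start A → 1
11:15am end A → 0
12:15pm start B → 1
12:15pm start C → 2
12:45pm start D → 3
1:15pm end B → 2
1:45pm end D → 1
3:00pm end C → 0
3:30pm start E → 1
4:15pm end E → 0
Peak is 3, at 12:45pm (B, C, D).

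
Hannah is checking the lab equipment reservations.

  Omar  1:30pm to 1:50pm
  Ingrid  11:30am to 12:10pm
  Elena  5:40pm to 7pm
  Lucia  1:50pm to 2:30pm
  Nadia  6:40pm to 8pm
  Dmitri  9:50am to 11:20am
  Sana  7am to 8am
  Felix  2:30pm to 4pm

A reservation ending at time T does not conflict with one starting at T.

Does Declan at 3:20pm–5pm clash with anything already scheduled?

Sana: ends 8am at or before Declan starts 3:20pm → clear.
Dmitri: ends 11:20am at or before Declan starts 3:20pm → clear.
Ingrid: ends 12:10pm at or before Declan starts 3:20pm → clear.
Omar: ends 1:50pm at or before Declan starts 3:20pm → clear.
Lucia: ends 2:30pm at or before Declan starts 3:20pm → clear.
Felix: starts 2:30pm before Declan ends 5pm, and ends 4pm after Declan starts 3:20pm → overlap.
Elena: starts 5:40pm at or after Declan ends 5pm → clear.
Nadia: starts 6:40pm at or after Declan ends 5pm → clear.
Declan overlaps Felix.

Yes — it overlaps Felix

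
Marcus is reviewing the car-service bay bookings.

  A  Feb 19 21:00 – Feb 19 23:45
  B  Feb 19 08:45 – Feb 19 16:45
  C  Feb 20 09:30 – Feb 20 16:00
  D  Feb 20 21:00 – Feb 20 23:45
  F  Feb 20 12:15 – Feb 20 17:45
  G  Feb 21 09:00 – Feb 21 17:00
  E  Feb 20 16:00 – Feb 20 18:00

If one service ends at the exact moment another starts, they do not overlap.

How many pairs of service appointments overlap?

2

Sorted by start: B, A, C, F, E, D, G.
A starts after B ends — done with B.
C starts after A ends — done with A.
F starts before C ends → C and F overlap.
E starts exactly when C ends (back-to-back, no overlap) — done with C.
E starts before F ends → F and E overlap.
D starts after F ends — done with F.
D starts after E ends — done with E.
G starts after D ends.
Overlapping pairs: C & F, E & F — 2 in total.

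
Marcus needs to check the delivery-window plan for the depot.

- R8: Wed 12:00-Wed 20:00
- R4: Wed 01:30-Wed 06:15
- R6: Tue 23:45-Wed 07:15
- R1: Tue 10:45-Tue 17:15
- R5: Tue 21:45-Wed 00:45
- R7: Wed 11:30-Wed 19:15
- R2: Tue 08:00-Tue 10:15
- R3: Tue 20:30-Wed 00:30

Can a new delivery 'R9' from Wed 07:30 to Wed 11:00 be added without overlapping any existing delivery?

R2: ends Tue 10:15 at or before R9 starts Wed 07:30 → clear.
R1: ends Tue 17:15 at or before R9 starts Wed 07:30 → clear.
R3: ends Wed 00:30 at or before R9 starts Wed 07:30 → clear.
R5: ends Wed 00:45 at or before R9 starts Wed 07:30 → clear.
R6: ends Wed 07:15 at or before R9 starts Wed 07:30 → clear.
R4: ends Wed 06:15 at or before R9 starts Wed 07:30 → clear.
R7: starts Wed 11:30 at or after R9 ends Wed 11:00 → clear.
R8: starts Wed 12:00 at or after R9 ends Wed 11:00 → clear.

Yes — the slot is free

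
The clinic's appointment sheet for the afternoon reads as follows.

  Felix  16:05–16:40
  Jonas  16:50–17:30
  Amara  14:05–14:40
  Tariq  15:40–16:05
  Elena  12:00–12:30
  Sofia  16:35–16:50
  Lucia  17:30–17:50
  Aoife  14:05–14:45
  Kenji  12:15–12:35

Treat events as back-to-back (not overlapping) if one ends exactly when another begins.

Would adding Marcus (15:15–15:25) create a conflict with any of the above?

No — it doesn't clash with anything

Elena: ends 12:30 at or before Marcus starts 15:15 → clear.
Kenji: ends 12:35 at or before Marcus starts 15:15 → clear.
Amara: ends 14:40 at or before Marcus starts 15:15 → clear.
Aoife: ends 14:45 at or before Marcus starts 15:15 → clear.
Tariq: starts 15:40 at or after Marcus ends 15:25 → clear.
Felix: starts 16:05 at or after Marcus ends 15:25 → clear.
Sofia: starts 16:35 at or after Marcus ends 15:25 → clear.
Jonas: starts 16:50 at or after Marcus ends 15:25 → clear.
Lucia: starts 17:30 at or after Marcus ends 15:25 → clear.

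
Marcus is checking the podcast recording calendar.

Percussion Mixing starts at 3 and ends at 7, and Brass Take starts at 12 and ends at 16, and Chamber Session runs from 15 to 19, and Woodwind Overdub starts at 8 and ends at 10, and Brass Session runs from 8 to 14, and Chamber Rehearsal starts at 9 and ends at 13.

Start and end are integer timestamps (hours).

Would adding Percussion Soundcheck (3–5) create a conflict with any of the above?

Yes — it overlaps Percussion Mixing

Percussion Mixing: starts 3 before Percussion Soundcheck ends 5, and ends 7 after Percussion Soundcheck starts 3 → overlap.
Brass Session: starts 8 at or after Percussion Soundcheck ends 5 → clear.
Woodwind Overdub: starts 8 at or after Percussion Soundcheck ends 5 → clear.
Chamber Rehearsal: starts 9 at or after Percussion Soundcheck ends 5 → clear.
Brass Take: starts 12 at or after Percussion Soundcheck ends 5 → clear.
Chamber Session: starts 15 at or after Percussion Soundcheck ends 5 → clear.
Percussion Soundcheck overlaps Percussion Mixing.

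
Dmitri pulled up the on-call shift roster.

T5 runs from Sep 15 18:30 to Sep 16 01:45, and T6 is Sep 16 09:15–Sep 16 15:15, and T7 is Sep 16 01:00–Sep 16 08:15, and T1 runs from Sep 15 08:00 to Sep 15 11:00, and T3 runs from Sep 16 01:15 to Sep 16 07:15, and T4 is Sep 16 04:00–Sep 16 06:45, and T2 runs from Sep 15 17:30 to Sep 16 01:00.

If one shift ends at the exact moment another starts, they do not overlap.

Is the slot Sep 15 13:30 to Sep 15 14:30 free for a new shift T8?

T1: ends Sep 15 11:00 at or before T8 starts Sep 15 13:30 → clear.
T2: starts Sep 15 17:30 at or after T8 ends Sep 15 14:30 → clear.
T5: starts Sep 15 18:30 at or after T8 ends Sep 15 14:30 → clear.
T7: starts Sep 16 01:00 at or after T8 ends Sep 15 14:30 → clear.
T3: starts Sep 16 01:15 at or after T8 ends Sep 15 14:30 → clear.
T4: starts Sep 16 04:00 at or after T8 ends Sep 15 14:30 → clear.
T6: starts Sep 16 09:15 at or after T8 ends Sep 15 14:30 → clear.

Yes — the slot is free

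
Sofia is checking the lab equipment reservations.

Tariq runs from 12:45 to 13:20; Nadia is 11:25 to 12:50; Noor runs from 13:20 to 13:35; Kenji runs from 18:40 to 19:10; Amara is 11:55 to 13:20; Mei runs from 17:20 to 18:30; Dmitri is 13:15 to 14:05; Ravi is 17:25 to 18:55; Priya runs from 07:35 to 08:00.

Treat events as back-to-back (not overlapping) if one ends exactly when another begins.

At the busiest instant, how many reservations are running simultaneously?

3

Sweep the timeline, counting +1 at each start and −1 at each end (ends before starts at a tie):
07:35 start Priya → 1
08:00 end Priya → 0
11:25 start Nadia → 1
11:55 start Amara → 2
12:45 start Tariq → 3
12:50 end Nadia → 2
13:15 start Dmitri → 3
13:20 end Amara → 2
13:20 end Tariq → 1
13:20 start Noor → 2
13:35 end Noor → 1
14:05 end Dmitri → 0
17:20 start Mei → 1
17:25 start Ravi → 2
18:30 end Mei → 1
18:40 start Kenji → 2
18:55 end Ravi → 1
19:10 end Kenji → 0
Peak is 3, at 12:45 (Amara, Nadia, Tariq).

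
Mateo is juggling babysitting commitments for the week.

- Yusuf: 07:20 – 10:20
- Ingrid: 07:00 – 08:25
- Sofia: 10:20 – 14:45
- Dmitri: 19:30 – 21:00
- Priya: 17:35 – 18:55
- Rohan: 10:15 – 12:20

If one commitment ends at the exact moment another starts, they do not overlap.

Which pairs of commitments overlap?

Sorted by start: Ingrid, Yusuf, Rohan, Sofia, Priya, Dmitri.
Yusuf starts before Ingrid ends → Ingrid and Yusuf overlap.
Rohan starts after Ingrid ends — done with Ingrid.
Rohan starts before Yusuf ends → Yusuf and Rohan overlap.
Sofia starts exactly when Yusuf ends (back-to-back, no overlap) — done with Yusuf.
Sofia starts before Rohan ends → Rohan and Sofia overlap.
Priya starts after Rohan ends — done with Rohan.
Priya starts after Sofia ends — done with Sofia.
Dmitri starts after Priya ends.

Ingrid & Yusuf, Rohan & Sofia, Rohan & Yusuf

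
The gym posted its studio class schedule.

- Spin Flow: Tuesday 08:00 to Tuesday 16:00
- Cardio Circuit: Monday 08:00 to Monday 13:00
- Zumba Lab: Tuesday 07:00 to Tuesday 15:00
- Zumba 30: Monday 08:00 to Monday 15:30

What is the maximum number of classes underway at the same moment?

Sweep the timeline, counting +1 at each start and −1 at each end (ends before starts at a tie):
Monday 08:00 start Cardio Circuit → 1
Monday 08:00 start Zumba 30 → 2
Monday 13:00 end Cardio Circuit → 1
Monday 15:30 end Zumba 30 → 0
Tuesday 07:00 start Zumba Lab → 1
Tuesday 08:00 start Spin Flow → 2
Tuesday 15:00 end Zumba Lab → 1
Tuesday 16:00 end Spin Flow → 0
Peak is 2, at Monday 08:00 (Cardio Circuit, Zumba 30).

2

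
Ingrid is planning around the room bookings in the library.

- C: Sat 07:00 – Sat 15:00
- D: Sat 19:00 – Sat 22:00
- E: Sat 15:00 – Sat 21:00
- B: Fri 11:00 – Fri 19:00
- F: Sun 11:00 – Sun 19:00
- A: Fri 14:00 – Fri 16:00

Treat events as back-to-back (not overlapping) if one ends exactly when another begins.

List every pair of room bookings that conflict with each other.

A & B, D & E

Two intervals overlap when each starts before the other ends.
Sorted by start: B, A, C, E, D, F.
A starts before B ends → B and A overlap.
C starts after B ends, so nothing later overlaps B either.
C starts after A ends, so nothing later overlaps A either.
E starts exactly when C ends (back-to-back, no overlap), so nothing later overlaps C either.
D starts before E ends → E and D overlap.
F starts after E ends.
F starts after D ends.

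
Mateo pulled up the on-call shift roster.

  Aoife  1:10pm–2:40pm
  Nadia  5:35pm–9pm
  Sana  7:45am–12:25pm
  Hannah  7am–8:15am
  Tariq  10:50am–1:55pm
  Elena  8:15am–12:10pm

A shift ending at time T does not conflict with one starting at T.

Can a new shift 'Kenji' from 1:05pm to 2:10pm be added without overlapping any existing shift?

Hannah: ends 8:15am at or before Kenji starts 1:05pm → clear.
Sana: ends 12:25pm at or before Kenji starts 1:05pm → clear.
Elena: ends 12:10pm at or before Kenji starts 1:05pm → clear.
Tariq: starts 10:50am before Kenji ends 2:10pm, and ends 1:55pm after Kenji starts 1:05pm → overlap.
Aoife: starts 1:10pm before Kenji ends 2:10pm, and ends 2:40pm after Kenji starts 1:05pm → overlap.
Nadia: starts 5:35pm at or after Kenji ends 2:10pm → clear.
Kenji overlaps Tariq, Aoife.

No — it overlaps Aoife, Tariq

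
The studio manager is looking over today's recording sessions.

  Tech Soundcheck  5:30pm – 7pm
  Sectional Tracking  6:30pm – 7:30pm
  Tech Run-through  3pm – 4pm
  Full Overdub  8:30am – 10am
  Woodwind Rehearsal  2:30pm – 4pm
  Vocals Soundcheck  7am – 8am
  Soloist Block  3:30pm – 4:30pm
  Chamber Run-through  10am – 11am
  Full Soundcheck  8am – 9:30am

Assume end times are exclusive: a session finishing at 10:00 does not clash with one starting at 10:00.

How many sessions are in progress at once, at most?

3

Sort all start/end points and keep a running count:
7am start Vocals Soundcheck → 1
8am end Vocals Soundcheck → 0
8am start Full Soundcheck → 1
8:30am start Full Overdub → 2
9:30am end Full Soundcheck → 1
10am end Full Overdub → 0
10am start Chamber Run-through → 1
11am end Chamber Run-through → 0
2:30pm start Woodwind Rehearsal → 1
3pm start Tech Run-through → 2
3:30pm start Soloist Block → 3
4pm end Tech Run-through → 2
4pm end Woodwind Rehearsal → 1
4:30pm end Soloist Block → 0
5:30pm start Tech Soundcheck → 1
6:30pm start Sectional Tracking → 2
7pm end Tech Soundcheck → 1
7:30pm end Sectional Tracking → 0
Peak is 3, at 3:30pm (Soloist Block, Tech Run-through, Woodwind Rehearsal).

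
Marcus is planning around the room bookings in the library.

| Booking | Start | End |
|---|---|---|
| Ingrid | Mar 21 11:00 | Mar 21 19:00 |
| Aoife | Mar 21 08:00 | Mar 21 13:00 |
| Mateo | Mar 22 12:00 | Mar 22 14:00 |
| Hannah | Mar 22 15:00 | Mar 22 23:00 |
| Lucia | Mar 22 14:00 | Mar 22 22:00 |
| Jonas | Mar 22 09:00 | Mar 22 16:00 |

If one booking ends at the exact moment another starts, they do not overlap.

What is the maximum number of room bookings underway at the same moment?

Sweep the timeline, counting +1 at each start and −1 at each end (ends before starts at a tie):
Mar 21 08:00 start Aoife → 1
Mar 21 11:00 start Ingrid → 2
Mar 21 13:00 end Aoife → 1
Mar 21 19:00 end Ingrid → 0
Mar 22 09:00 start Jonas → 1
Mar 22 12:00 start Mateo → 2
Mar 22 14:00 end Mateo → 1
Mar 22 14:00 start Lucia → 2
Mar 22 15:00 start Hannah → 3
Mar 22 16:00 end Jonas → 2
Mar 22 22:00 end Lucia → 1
Mar 22 23:00 end Hannah → 0
Peak is 3, at Mar 22 15:00 (Hannah, Jonas, Lucia).

3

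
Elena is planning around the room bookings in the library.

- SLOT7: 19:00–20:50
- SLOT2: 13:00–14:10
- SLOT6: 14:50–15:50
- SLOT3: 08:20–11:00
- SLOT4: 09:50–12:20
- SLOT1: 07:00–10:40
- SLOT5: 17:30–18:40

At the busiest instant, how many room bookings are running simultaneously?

3

Sort all start/end points and keep a running count:
07:00 start SLOT1 → 1
08:20 start SLOT3 → 2
09:50 start SLOT4 → 3
10:40 end SLOT1 → 2
11:00 end SLOT3 → 1
12:20 end SLOT4 → 0
13:00 start SLOT2 → 1
14:10 end SLOT2 → 0
14:50 start SLOT6 → 1
15:50 end SLOT6 → 0
17:30 start SLOT5 → 1
18:40 end SLOT5 → 0
19:00 start SLOT7 → 1
20:50 end SLOT7 → 0
Peak is 3, at 09:50 (SLOT1, SLOT3, SLOT4).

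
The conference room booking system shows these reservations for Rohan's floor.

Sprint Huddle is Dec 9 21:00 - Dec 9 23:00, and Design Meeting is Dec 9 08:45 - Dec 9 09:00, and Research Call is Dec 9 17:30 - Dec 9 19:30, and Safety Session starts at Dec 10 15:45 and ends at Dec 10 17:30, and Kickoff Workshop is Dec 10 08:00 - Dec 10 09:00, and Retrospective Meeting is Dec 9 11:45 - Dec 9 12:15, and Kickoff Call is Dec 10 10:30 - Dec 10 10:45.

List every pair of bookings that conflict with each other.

no conflicts

Sorted by start: Design Meeting, Retrospective Meeting, Research Call, Sprint Huddle, Kickoff Workshop, Kickoff Call, Safety Session.
Retrospective Meeting starts after Design Meeting ends, so nothing later overlaps Design Meeting either.
Research Call starts after Retrospective Meeting ends, so nothing later overlaps Retrospective Meeting either.
Sprint Huddle starts after Research Call ends, so nothing later overlaps Research Call either.
Kickoff Workshop starts after Sprint Huddle ends, so nothing later overlaps Sprint Huddle either.
Kickoff Call starts after Kickoff Workshop ends, so nothing later overlaps Kickoff Workshop either.
Safety Session starts after Kickoff Call ends.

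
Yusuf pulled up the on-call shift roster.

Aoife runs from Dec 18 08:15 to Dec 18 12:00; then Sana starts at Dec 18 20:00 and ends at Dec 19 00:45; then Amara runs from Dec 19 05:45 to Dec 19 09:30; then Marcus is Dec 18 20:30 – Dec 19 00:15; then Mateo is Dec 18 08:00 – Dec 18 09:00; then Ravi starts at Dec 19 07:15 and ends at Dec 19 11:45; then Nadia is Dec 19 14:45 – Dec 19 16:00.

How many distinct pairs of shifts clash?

Sorted by start: Mateo, Aoife, Sana, Marcus, Amara, Ravi, Nadia.
Aoife starts before Mateo ends → Mateo and Aoife overlap.
Sana starts after Mateo ends, so Mateo has no further overlaps.
Sana starts after Aoife ends, so Aoife has no further overlaps.
Marcus starts before Sana ends → Sana and Marcus overlap.
Amara starts after Sana ends, so Sana has no further overlaps.
Amara starts after Marcus ends, so Marcus has no further overlaps.
Ravi starts before Amara ends → Amara and Ravi overlap.
Nadia starts after Amara ends.
Nadia starts after Ravi ends.
Overlapping pairs: Amara & Ravi, Aoife & Mateo, Marcus & Sana — 3 in total.

3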